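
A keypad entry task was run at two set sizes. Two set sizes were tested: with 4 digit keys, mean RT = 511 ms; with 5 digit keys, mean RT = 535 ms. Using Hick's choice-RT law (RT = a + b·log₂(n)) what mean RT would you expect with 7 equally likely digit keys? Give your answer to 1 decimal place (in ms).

Fit slope and intercept:
  b = (535 − 511) / (log₂ 5 − log₂ 4) = 24 / (2.3219 − 2) = 74.551 ms/bit
  a = 511 − 74.551 × 2 = 361.898 ms
Then RT(7) = 361.898 + 74.551 × log₂ 7 = 361.898 + 74.551 × 2.8074 ≈ 571.189 ms.

571.2 ms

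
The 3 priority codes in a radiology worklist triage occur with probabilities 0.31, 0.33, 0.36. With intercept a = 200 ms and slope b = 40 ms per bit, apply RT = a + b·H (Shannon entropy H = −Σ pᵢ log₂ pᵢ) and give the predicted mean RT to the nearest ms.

H = 0.31·log₂(1/0.31) + 0.33·log₂(1/0.33) + 0.36·log₂(1/0.36) = 1.5822 bits.
RT = 200 + 40 × 1.5822 = 263.29 ms.

263 ms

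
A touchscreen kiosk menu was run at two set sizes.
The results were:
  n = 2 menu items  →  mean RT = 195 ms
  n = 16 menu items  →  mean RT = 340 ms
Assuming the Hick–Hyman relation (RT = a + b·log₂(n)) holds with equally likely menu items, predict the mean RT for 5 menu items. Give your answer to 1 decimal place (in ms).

258.9 ms

Fit slope and intercept:
  b = (340 − 195) / (log₂ 16 − log₂ 2) = 145 / (4 − 1) = 48.333 ms/bit
  a = 195 − 48.333 × 1 = 146.667 ms
Then RT(5) = 146.667 + 48.333 × log₂ 5 = 146.667 + 48.333 × 2.3219 ≈ 258.893 ms.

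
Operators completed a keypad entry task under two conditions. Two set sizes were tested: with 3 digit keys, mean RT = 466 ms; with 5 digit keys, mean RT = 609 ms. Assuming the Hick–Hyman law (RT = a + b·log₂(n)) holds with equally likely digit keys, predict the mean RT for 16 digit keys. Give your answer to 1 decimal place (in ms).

934.6 ms

Fit slope and intercept:
  b = (609 − 466) / (log₂ 5 − log₂ 3) = 143 / (2.3219 − 1.5850) = 194.039 ms/bit
  a = 466 − 194.039 × 1.5850 = 158.456 ms
Then RT(16) = 158.456 + 194.039 × log₂ 16 = 158.456 + 194.039 × 4 ≈ 934.611 ms.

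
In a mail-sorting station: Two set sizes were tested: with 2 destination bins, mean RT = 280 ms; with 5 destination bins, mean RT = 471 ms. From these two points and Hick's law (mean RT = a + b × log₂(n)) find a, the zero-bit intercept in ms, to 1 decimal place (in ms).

135.5 ms

Slope: b = (471 − 280) / (log₂ 5 − log₂ 2) = 191/1.3219 = 144.486 ms/bit.
Intercept: a = 280 − 144.486·log₂(2) = 135.514 ms.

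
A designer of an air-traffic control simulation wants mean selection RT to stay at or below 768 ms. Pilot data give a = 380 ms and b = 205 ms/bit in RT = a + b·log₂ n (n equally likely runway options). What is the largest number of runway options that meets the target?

3

205·log₂ n ≤ 768 − 380 = 388, giving log₂ n ≤ 1.8927 and n ≤ 3.713. The largest whole number is 3.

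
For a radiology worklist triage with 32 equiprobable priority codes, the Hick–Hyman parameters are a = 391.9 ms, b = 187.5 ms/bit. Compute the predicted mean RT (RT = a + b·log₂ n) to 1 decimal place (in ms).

log₂(32) = 5 bits, so RT = 391.9 + 187.5 × 5 ≈ 1329.400 ms.

1329.4 ms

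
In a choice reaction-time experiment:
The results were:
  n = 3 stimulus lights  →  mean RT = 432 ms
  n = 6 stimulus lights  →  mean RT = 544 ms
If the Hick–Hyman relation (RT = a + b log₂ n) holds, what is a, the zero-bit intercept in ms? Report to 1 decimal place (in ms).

The slope on a log₂ axis is (544 − 432) / (2.5850 − 1.5850) = 112.000 ms/bit.
Intercept: a = 432 − 112.000·log₂(3) = 254.484 ms.

254.5 ms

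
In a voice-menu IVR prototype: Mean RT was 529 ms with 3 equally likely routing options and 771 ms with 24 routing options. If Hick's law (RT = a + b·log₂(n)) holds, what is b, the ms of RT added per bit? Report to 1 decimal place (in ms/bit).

Slope: b = (771 − 529) / (log₂ 24 − log₂ 3) = 242/3.0000 = 80.667 ms/bit.

80.7 ms/bit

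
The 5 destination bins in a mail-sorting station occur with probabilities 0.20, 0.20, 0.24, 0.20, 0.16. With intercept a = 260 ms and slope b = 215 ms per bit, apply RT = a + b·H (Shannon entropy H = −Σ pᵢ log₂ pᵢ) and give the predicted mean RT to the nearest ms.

757 ms

H = 0.20·log₂(1/0.20) + 0.20·log₂(1/0.20) + 0.24·log₂(1/0.24) + 0.20·log₂(1/0.20) + 0.16·log₂(1/0.16) = 2.3103 bits.
RT = 260 + 215 × 2.3103 = 756.72 ms.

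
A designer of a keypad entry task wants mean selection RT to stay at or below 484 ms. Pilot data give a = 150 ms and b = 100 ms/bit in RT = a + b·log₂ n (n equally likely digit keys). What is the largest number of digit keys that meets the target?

10

Set 150 + 100·log₂ n ≤ 484 → log₂ n ≤ (484 − 150)/100 = 3.3400.
So n ≤ 2^3.3400 = 10.126; the largest integer n is 10.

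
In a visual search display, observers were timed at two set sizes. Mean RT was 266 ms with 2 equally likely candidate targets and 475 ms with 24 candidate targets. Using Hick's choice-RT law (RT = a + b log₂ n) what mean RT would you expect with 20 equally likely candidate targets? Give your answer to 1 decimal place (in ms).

459.7 ms

With log₂ n on the abscissa the relation is linear; from the two conditions:
  b = (475 − 266) / (log₂ 24 − log₂ 2) = 209 / (4.5850 − 1) = 58.299 ms/bit
  a = 266 − 58.299 × 1 = 207.701 ms
Then RT(20) = 207.701 + 58.299 × log₂ 20 = 207.701 + 58.299 × 4.3219 ≈ 459.665 ms.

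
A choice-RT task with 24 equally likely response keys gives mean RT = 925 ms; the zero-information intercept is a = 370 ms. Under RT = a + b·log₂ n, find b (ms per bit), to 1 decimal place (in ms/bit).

24 alternatives carry log₂ 24 = 4.5850 bits; the choice cost is 925 − 370 = 555 ms, so b = 555/4.5850 = 121.048 ms/bit.

121.0 ms/bit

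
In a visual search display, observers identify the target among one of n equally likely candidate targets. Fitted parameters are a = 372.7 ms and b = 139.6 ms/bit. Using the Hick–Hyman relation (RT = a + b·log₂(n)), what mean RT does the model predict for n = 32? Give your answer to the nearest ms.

log₂(32) = 5 bits, so RT = 372.7 + 139.6 × 5 ≈ 1070.700 ms.

1071 ms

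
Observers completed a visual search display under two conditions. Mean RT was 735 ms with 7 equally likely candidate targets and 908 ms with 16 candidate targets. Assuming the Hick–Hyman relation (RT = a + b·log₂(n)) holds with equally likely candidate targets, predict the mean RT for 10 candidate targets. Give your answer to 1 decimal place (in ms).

809.6 ms

With log₂ n on the abscissa the relation is linear; from the two conditions:
  b = (908 − 735) / (log₂ 16 − log₂ 7) = 173 / (4 − 2.8074) = 145.056 ms/bit
  a = 735 − 145.056 × 2.8074 = 327.777 ms
Then RT(10) = 327.777 + 145.056 × log₂ 10 = 327.777 + 145.056 × 3.3219 ≈ 809.642 ms.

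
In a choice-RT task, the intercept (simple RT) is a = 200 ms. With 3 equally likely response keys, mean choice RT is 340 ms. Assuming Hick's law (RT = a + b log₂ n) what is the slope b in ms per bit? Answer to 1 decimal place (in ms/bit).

88.3 ms/bit

b = (340 − 200) / log₂(3) = 140 / 1.5850 = 88.330 ms/bit.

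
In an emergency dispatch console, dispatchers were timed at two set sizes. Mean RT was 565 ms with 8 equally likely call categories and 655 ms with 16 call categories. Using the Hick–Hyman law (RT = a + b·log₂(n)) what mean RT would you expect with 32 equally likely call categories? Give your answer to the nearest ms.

745 ms

Fit slope and intercept:
  b = (655 − 565) / (log₂ 16 − log₂ 8) = 90 / (4 − 3) = 90 ms/bit
  a = 565 − 90 × 3 = 295 ms
Then RT(32) = 295 + 90 × log₂ 32 = 295 + 90 × 5 ≈ 745.000 ms.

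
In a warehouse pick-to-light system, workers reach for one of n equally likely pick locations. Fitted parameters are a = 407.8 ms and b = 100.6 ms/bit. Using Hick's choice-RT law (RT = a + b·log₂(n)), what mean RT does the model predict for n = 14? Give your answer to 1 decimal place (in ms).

790.8 ms

log₂(14) = 3.8074 bits, so RT = 407.8 + 100.6 × 3.8074 ≈ 790.820 ms.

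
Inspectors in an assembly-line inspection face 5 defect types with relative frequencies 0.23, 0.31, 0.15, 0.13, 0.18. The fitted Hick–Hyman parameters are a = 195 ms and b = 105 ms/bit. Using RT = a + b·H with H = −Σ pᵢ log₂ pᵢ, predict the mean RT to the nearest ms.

Entropy contributions −pᵢ log₂ pᵢ: 0.4877, 0.5238, 0.4105, 0.3826, 0.4453; sum H = 2.2500 bits.
RT = a + bH = 195 + 105·2.2500 = 431.25 ms.

431 ms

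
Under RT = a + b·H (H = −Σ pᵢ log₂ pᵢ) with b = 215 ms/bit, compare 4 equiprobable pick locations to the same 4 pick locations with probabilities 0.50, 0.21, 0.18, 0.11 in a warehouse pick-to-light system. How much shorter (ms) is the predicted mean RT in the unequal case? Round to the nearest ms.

The RT saving is b·ΔH. Equiprobable H₀ = log₂(4) = 2.0000 bits; with the given probabilities H = 1.7684 bits.
b·(H₀ − H) = 215 × (2.0000 − 1.7684) = 49.79 ms.

50 ms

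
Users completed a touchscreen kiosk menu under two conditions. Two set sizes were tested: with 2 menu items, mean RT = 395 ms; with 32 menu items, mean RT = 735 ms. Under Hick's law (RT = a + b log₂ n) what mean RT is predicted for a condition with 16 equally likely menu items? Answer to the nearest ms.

650 ms

RT is linear in log₂ n, so two points fix the line:
  b = (735 − 395) / (log₂ 32 − log₂ 2) = 340 / (5 − 1) = 85 ms/bit
  a = 395 − 85 × 1 = 310 ms
Then RT(16) = 310 + 85 × log₂ 16 = 310 + 85 × 4 ≈ 650.000 ms.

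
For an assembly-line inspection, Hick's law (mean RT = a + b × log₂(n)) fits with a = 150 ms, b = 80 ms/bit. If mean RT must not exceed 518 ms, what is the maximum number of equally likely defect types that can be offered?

24

Information budget: (518 − 150)/80 = 4.6000 bits, so n ≤ 2^4.6000 = 24.251 → at most 24.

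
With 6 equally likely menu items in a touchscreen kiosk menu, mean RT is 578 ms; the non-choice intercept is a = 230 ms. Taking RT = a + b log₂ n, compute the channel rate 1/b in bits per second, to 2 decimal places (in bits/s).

b = (578 − 230)/log₂ 6 = 348/2.5850 = 134.625 ms per bit = 0.13462 s/bit; the reciprocal is 7.428 bits/s.

7.43 bits/s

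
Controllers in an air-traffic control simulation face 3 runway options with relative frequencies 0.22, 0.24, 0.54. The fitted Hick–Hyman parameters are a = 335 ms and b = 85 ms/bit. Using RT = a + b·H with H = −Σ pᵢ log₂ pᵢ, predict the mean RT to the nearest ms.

459 ms

Entropy contributions −pᵢ log₂ pᵢ: 0.4806, 0.4941, 0.4800; sum H = 1.4548 bits.
RT = a + bH = 335 + 85·1.4548 = 458.65 ms.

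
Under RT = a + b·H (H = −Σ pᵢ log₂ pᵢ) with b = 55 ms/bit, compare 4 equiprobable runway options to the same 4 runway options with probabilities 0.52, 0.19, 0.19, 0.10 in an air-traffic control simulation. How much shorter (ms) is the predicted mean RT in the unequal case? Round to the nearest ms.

15 ms

The RT saving is b·ΔH. Equiprobable H₀ = log₂(4) = 2.0000 bits; with the given probabilities H = 1.7332 bits.
b·(H₀ − H) = 55 × (2.0000 − 1.7332) = 14.67 ms.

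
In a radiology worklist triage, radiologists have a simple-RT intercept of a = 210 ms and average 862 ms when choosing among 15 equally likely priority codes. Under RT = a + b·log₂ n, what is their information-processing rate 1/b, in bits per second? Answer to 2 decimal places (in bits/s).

b = (862 − 210)/log₂ 15 = 652/3.9069 = 166.885 ms per bit = 0.16688 s/bit; the reciprocal is 5.992 bits/s.

5.99 bits/s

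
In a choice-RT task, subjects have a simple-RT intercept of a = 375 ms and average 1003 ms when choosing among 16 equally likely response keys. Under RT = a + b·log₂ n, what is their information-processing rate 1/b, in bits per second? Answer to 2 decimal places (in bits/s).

Choice component = 1003 − 375 = 628 ms over log₂(16) = 4 bits.
b = 628 / 4 = 157.000 ms/bit, so 1/b = 6.369 bits/s.

6.37 bits/s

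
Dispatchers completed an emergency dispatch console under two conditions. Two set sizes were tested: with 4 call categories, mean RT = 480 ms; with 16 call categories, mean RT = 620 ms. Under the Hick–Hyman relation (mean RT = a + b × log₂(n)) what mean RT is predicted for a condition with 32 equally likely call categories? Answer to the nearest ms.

690 ms

RT is linear in log₂ n, so two points fix the line:
  b = (620 − 480) / (log₂ 16 − log₂ 4) = 140 / (4 − 2) = 70 ms/bit
  a = 480 − 70 × 2 = 340 ms
Then RT(32) = 340 + 70 × log₂ 32 = 340 + 70 × 5 ≈ 690.000 ms.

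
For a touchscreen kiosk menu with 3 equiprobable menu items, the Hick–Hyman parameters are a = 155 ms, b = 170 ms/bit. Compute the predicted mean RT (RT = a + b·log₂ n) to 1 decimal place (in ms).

log₂(3) = 1.5850 bits, so RT = 155 + 170 × 1.5850 ≈ 424.444 ms.

424.4 ms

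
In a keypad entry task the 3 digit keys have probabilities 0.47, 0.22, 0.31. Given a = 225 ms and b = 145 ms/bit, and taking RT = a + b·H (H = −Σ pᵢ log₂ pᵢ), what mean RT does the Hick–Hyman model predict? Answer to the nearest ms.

H = 0.47·log₂(1/0.47) + 0.22·log₂(1/0.22) + 0.31·log₂(1/0.31) = 1.5163 bits.
RT = 225 + 145 × 1.5163 = 444.87 ms.

445 ms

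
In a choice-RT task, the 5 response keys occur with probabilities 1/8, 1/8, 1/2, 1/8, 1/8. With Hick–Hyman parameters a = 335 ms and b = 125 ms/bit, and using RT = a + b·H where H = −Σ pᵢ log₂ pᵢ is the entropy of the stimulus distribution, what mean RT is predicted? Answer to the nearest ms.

585 ms

Each term −pᵢ log₂ pᵢ: 0.125·3 + 0.125·3 + 0.5·1 + 0.125·3 + 0.125·3; summed, H = 2.000 bits.
Mean RT = a + bH = 335 + 125·2.000 = 585.00 ms.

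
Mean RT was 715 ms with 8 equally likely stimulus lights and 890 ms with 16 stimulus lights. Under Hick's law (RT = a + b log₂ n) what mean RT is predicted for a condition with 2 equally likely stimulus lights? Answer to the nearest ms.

365 ms

Fit slope and intercept:
  b = (890 − 715) / (log₂ 16 − log₂ 8) = 175 / (4 − 3) = 175 ms/bit
  a = 715 − 175 × 3 = 190 ms
Then RT(2) = 190 + 175 × log₂ 2 = 190 + 175 × 1 ≈ 365.000 ms.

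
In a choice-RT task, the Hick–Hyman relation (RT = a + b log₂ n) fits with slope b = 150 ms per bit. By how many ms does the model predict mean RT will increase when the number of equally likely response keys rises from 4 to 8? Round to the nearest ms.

ΔRT = (a + b log₂ n₂) − (a + b log₂ n₁) = b·(log₂ n₂ − log₂ n₁).
log₂(8) − log₂(4) = log₂(8/4) = log₂(2) = 1.
ΔRT = 150 × 1.0000 = 150.000 ms.

150 ms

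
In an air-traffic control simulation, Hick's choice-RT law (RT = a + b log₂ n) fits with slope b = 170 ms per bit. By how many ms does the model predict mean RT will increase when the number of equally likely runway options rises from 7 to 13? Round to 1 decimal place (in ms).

The intercept a cancels: ΔRT = b·(log₂ n₂ − log₂ n₁) = b·log₂(n₂/n₁).
log₂(13) − log₂(7) = 3.7004 − 2.8074 = 0.8931.
ΔRT = 170 × 0.8931 = 151.824 ms.

151.8 ms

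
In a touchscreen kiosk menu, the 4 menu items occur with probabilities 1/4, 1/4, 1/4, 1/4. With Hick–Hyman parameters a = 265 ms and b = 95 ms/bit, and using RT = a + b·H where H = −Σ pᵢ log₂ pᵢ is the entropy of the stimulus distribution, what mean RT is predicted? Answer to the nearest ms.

455 ms

H = −Σ pᵢ log₂ pᵢ = 0.25·2 + 0.25·2 + 0.25·2 + 0.25·2 = 2.000 bits.
RT = 265 + 95 × 2.000 = 455.00 ms.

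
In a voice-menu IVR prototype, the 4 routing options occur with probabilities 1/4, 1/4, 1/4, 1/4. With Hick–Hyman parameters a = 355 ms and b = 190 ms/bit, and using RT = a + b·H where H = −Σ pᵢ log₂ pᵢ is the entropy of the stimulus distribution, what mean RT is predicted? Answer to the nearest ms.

H = −Σ pᵢ log₂ pᵢ = 0.25·2 + 0.25·2 + 0.25·2 + 0.25·2 = 2.000 bits.
RT = 355 + 190 × 2.000 = 735.00 ms.

735 ms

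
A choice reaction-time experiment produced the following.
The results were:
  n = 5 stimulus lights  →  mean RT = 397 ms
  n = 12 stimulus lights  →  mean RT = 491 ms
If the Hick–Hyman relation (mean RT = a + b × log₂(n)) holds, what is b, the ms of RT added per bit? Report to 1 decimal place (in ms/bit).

74.4 ms/bit

Slope: b = (491 − 397) / (log₂ 12 − log₂ 5) = 94/1.2630 = 74.424 ms/bit.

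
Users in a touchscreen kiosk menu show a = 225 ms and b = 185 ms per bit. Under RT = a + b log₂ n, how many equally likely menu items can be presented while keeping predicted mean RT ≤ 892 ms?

12

Information budget: (892 − 225)/185 = 3.6054 bits, so n ≤ 2^3.6054 = 12.171 → at most 12.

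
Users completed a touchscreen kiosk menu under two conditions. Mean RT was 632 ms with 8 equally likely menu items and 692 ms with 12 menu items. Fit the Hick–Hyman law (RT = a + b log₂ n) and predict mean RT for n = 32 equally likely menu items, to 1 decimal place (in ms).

837.1 ms

Fit slope and intercept:
  b = (692 − 632) / (log₂ 12 − log₂ 8) = 60 / (3.5850 − 3) = 102.571 ms/bit
  a = 632 − 102.571 × 3 = 324.288 ms
Then RT(32) = 324.288 + 102.571 × log₂ 32 = 324.288 + 102.571 × 5 ≈ 837.141 ms.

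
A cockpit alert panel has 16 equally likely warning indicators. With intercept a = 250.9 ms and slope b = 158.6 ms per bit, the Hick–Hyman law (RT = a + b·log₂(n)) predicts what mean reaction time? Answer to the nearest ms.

log₂(16) = 4 bits, so RT = 250.9 + 158.6 × 4 ≈ 885.300 ms.

885 ms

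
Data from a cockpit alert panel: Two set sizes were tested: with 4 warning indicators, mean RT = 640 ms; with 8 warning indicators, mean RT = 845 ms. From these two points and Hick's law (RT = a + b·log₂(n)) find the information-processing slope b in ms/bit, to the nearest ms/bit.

Slope: b = (845 − 640) / (log₂ 8 − log₂ 4) = 205/1.0000 = 205 ms/bit.

205 ms/bit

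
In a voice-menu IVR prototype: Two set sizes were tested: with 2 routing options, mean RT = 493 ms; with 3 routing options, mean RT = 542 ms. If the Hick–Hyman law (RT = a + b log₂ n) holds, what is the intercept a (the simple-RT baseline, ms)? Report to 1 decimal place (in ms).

Slope: b = (542 − 493) / (log₂ 3 − log₂ 2) = 49/0.5850 = 83.766 ms/bit.
Intercept: a = 493 − 83.766·log₂(2) = 409.234 ms.

409.2 ms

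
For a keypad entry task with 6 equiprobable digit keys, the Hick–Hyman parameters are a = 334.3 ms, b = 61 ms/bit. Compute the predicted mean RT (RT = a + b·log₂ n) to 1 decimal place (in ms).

log₂(6) = 2.5850 bits, so RT = 334.3 + 61 × 2.5850 ≈ 491.983 ms.

492.0 ms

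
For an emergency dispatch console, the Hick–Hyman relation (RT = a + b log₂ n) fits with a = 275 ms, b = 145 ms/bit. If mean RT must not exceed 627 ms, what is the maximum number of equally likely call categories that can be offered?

145·log₂ n ≤ 627 − 275 = 352, giving log₂ n ≤ 2.4276 and n ≤ 5.380. The largest whole number is 5.

5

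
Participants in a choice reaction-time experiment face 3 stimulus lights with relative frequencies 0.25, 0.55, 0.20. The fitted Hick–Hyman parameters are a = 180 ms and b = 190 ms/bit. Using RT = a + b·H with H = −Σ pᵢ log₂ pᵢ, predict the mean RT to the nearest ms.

453 ms

Entropy contributions −pᵢ log₂ pᵢ: 0.5000, 0.4744, 0.4644; sum H = 1.4388 bits.
RT = a + bH = 180 + 190·1.4388 = 453.36 ms.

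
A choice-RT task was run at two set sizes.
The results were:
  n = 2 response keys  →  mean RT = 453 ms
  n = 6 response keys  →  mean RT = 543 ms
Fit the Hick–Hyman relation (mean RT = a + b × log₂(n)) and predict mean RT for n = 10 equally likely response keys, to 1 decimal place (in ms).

Solve the two-equation system in a and b:
  b = (543 − 453) / (log₂ 6 − log₂ 2) = 90 / (2.5850 − 1) = 56.784 ms/bit
  a = 453 − 56.784 × 1 = 396.216 ms
Then RT(10) = 396.216 + 56.784 × log₂ 10 = 396.216 + 56.784 × 3.3219 ≈ 584.848 ms.

584.8 ms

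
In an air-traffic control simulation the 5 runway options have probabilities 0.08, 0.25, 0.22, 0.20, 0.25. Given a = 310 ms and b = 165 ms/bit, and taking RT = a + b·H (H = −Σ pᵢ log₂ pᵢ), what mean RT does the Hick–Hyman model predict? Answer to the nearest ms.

Entropy contributions −pᵢ log₂ pᵢ: 0.2915, 0.5000, 0.4806, 0.4644, 0.5000; sum H = 2.2365 bits.
RT = a + bH = 310 + 165·2.2365 = 679.02 ms.

679 ms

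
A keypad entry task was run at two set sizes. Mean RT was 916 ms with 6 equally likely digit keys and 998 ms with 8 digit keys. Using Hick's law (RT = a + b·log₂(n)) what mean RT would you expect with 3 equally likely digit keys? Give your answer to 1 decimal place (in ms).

Fit slope and intercept:
  b = (998 − 916) / (log₂ 8 − log₂ 6) = 82 / (3 − 2.5850) = 197.573 ms/bit
  a = 916 − 197.573 × 2.5850 = 405.282 ms
Then RT(3) = 405.282 + 197.573 × log₂ 3 = 405.282 + 197.573 × 1.5850 ≈ 718.427 ms.

718.4 ms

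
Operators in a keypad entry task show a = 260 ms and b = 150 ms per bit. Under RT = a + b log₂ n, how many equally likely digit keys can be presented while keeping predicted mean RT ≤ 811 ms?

12

Information budget: (811 − 260)/150 = 3.6733 bits, so n ≤ 2^3.6733 = 12.758 → at most 12.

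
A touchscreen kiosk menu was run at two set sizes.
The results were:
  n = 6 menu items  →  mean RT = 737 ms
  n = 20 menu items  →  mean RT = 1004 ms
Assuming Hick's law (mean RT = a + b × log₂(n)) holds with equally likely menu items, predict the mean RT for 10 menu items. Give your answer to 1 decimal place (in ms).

850.3 ms

RT is linear in log₂ n, so two points fix the line:
  b = (1004 − 737) / (log₂ 20 − log₂ 6) = 267 / (4.3219 − 2.5850) = 153.716 ms/bit
  a = 737 − 153.716 × 2.5850 = 339.649 ms
Then RT(10) = 339.649 + 153.716 × log₂ 10 = 339.649 + 153.716 × 3.3219 ≈ 850.284 ms.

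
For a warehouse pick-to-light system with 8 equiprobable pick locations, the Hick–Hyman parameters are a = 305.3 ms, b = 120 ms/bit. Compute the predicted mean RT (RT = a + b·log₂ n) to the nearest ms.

log₂(8) = 3 bits, so RT = 305.3 + 120 × 3 ≈ 665.300 ms.

665 ms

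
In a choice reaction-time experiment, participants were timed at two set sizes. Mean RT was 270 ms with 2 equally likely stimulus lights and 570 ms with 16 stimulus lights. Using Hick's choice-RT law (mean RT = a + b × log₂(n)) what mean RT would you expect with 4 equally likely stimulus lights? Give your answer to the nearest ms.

370 ms

Solve the two-equation system in a and b:
  b = (570 − 270) / (log₂ 16 − log₂ 2) = 300 / (4 − 1) = 100 ms/bit
  a = 270 − 100 × 1 = 170 ms
Then RT(4) = 170 + 100 × log₂ 4 = 170 + 100 × 2 ≈ 370.000 ms.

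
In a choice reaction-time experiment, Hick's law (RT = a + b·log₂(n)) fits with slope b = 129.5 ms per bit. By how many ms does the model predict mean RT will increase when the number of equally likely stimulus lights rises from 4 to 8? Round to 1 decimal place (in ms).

129.5 ms

The intercept a cancels: ΔRT = b·(log₂ n₂ − log₂ n₁) = b·log₂(n₂/n₁).
log₂(8) − log₂(4) = log₂(8/4) = log₂(2) = 1.
ΔRT = 129.5 × 1.0000 = 129.500 ms.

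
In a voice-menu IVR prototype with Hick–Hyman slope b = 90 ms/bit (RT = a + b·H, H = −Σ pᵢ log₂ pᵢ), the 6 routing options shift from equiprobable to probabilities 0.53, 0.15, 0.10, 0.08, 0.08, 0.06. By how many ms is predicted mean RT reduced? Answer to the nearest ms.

The RT saving is b·ΔH. Equiprobable H₀ = log₂(6) = 2.5850 bits; with the given probabilities H = 2.0547 bits.
b·(H₀ − H) = 90 × (2.5850 − 2.0547) = 47.72 ms.

48 ms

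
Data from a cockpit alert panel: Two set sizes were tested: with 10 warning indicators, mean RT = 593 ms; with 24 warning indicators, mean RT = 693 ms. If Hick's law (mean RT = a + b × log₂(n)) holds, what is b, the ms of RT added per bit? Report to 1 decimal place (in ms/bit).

b = (RT₂ − RT₁)/(log₂ n₂ − log₂ n₁) = (693 − 593)/(4.5850 − 3.3219) = 79.174 ms/bit.

79.2 ms/bit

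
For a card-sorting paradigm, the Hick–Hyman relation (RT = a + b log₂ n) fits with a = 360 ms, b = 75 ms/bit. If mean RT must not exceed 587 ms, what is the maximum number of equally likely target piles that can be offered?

8

Set 360 + 75·log₂ n ≤ 587 → log₂ n ≤ (587 − 360)/75 = 3.0267.
So n ≤ 2^3.0267 = 8.149; the largest integer n is 8.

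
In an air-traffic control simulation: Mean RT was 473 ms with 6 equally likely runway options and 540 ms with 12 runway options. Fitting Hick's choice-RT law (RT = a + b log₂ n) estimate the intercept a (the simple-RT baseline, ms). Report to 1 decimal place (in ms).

299.8 ms

Slope: b = (540 − 473) / (log₂ 12 − log₂ 6) = 67/1.0000 = 67.000 ms/bit.
Intercept: a = 473 − 67.000·log₂(6) = 299.808 ms.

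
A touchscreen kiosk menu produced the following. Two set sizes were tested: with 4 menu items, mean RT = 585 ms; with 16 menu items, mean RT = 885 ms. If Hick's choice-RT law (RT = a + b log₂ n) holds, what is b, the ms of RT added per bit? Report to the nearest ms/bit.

b = (RT₂ − RT₁)/(log₂ n₂ − log₂ n₁) = (885 − 585)/(4 − 2) = 150 ms/bit.

150 ms/bit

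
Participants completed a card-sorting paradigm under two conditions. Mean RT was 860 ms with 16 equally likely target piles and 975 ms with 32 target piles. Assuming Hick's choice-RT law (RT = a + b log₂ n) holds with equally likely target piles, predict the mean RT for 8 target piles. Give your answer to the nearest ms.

With log₂ n on the abscissa the relation is linear; from the two conditions:
  b = (975 − 860) / (log₂ 32 − log₂ 16) = 115 / (5 − 4) = 115 ms/bit
  a = 860 − 115 × 4 = 400 ms
Then RT(8) = 400 + 115 × log₂ 8 = 400 + 115 × 3 ≈ 745.000 ms.

745 ms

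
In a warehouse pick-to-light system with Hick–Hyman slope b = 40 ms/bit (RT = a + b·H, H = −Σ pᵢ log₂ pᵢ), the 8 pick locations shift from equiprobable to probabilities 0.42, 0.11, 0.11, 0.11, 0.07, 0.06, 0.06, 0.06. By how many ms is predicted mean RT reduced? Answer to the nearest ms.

The RT saving is b·ΔH. Equiprobable H₀ = log₂(8) = 3.0000 bits; with the given probabilities H = 2.5757 bits.
b·(H₀ − H) = 40 × (3.0000 − 2.5757) = 16.97 ms.

17 ms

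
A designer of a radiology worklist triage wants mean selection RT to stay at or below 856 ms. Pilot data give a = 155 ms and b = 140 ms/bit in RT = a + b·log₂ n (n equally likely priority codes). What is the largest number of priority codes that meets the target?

140·log₂ n ≤ 856 − 155 = 701, giving log₂ n ≤ 5.0071 and n ≤ 32.159. The largest whole number is 32.

32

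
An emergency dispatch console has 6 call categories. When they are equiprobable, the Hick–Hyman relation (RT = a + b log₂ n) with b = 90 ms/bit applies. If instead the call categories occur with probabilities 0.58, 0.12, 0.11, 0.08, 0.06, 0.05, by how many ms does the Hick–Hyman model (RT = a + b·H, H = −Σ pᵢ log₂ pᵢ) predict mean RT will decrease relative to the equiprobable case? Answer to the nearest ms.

Equiprobable entropy H₀ = log₂ 6 = 2.5850 bits.
Skewed entropy H = −Σ pᵢ log₂ pᵢ = 1.9243 bits.
ΔRT = b·(H₀ − H) = 90 × 0.6607 = 59.46 ms.

59 ms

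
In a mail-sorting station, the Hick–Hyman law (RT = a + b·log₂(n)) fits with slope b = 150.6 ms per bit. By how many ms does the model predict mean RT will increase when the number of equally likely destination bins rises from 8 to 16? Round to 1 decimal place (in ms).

The intercept a cancels: ΔRT = b·(log₂ n₂ − log₂ n₁) = b·log₂(n₂/n₁).
log₂(16) − log₂(8) = log₂(16/8) = log₂(2) = 1.
ΔRT = 150.6 × 1.0000 = 150.600 ms.

150.6 ms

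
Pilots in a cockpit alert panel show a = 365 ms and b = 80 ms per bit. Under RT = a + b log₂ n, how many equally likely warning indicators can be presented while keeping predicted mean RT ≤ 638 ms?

80·log₂ n ≤ 638 − 365 = 273, giving log₂ n ≤ 3.4125 and n ≤ 10.648. The largest whole number is 10.

10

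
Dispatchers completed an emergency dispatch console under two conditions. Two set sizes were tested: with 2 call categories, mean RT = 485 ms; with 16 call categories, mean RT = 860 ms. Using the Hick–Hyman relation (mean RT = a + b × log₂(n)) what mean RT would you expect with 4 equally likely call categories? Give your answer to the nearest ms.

RT is linear in log₂ n, so two points fix the line:
  b = (860 − 485) / (log₂ 16 − log₂ 2) = 375 / (4 − 1) = 125 ms/bit
  a = 485 − 125 × 1 = 360 ms
Then RT(4) = 360 + 125 × log₂ 4 = 360 + 125 × 2 ≈ 610.000 ms.

610 ms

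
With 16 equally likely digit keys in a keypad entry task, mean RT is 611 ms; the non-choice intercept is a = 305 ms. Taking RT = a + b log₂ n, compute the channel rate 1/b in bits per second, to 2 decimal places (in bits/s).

b = (611 − 305)/log₂ 16 = 306/4 = 76.500 ms per bit = 0.07650 s/bit; the reciprocal is 13.072 bits/s.

13.07 bits/s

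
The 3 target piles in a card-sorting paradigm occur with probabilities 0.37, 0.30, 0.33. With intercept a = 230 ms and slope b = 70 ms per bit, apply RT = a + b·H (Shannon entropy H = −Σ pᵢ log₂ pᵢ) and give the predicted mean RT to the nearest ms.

341 ms

Entropy contributions −pᵢ log₂ pᵢ: 0.5307, 0.5211, 0.5278; sum H = 1.5796 bits.
RT = a + bH = 230 + 70·1.5796 = 340.57 ms.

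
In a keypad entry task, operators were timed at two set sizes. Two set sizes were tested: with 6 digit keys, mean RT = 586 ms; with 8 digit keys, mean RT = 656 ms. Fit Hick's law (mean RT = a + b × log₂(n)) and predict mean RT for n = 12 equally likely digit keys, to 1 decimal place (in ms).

Fit slope and intercept:
  b = (656 − 586) / (log₂ 8 − log₂ 6) = 70 / (3 − 2.5850) = 168.659 ms/bit
  a = 586 − 168.659 × 2.5850 = 150.022 ms
Then RT(12) = 150.022 + 168.659 × log₂ 12 = 150.022 + 168.659 × 3.5850 ≈ 754.659 ms.

754.7 ms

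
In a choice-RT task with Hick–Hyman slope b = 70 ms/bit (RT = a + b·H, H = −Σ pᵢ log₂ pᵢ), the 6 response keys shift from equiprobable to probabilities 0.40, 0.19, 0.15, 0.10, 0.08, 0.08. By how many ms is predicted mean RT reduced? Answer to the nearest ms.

Equiprobable entropy H₀ = log₂ 6 = 2.5850 bits.
Skewed entropy H = −Σ pᵢ log₂ pᵢ = 2.3098 bits.
ΔRT = b·(H₀ − H) = 70 × 0.2752 = 19.26 ms.

19 ms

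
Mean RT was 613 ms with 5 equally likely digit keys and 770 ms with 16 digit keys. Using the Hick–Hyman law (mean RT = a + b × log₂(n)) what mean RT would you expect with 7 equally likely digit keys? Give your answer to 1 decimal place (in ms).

Fit slope and intercept:
  b = (770 − 613) / (log₂ 16 − log₂ 5) = 157 / (4 − 2.3219) = 93.560 ms/bit
  a = 613 − 93.560 × 2.3219 = 395.761 ms
Then RT(7) = 395.761 + 93.560 × log₂ 7 = 395.761 + 93.560 × 2.8074 ≈ 658.416 ms.

658.4 ms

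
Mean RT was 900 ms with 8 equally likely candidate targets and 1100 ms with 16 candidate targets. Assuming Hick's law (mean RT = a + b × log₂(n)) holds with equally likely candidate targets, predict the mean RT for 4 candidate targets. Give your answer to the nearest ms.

RT is linear in log₂ n, so two points fix the line:
  b = (1100 − 900) / (log₂ 16 − log₂ 8) = 200 / (4 − 3) = 200 ms/bit
  a = 900 − 200 × 3 = 300 ms
Then RT(4) = 300 + 200 × log₂ 4 = 300 + 200 × 2 ≈ 700.000 ms.

700 ms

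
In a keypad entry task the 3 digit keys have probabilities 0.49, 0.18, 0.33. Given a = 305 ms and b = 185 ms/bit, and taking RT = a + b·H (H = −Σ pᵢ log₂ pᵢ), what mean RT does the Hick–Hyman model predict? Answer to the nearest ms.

578 ms

Entropy contributions −pᵢ log₂ pᵢ: 0.5043, 0.4453, 0.5278; sum H = 1.4774 bits.
RT = a + bH = 305 + 185·1.4774 = 578.32 ms.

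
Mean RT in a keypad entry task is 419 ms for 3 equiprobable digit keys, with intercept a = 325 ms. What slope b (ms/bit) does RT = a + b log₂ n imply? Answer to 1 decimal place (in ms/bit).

3 alternatives carry log₂ 3 = 1.5850 bits; the choice cost is 419 − 325 = 94 ms, so b = 94/1.5850 = 59.307 ms/bit.

59.3 ms/bit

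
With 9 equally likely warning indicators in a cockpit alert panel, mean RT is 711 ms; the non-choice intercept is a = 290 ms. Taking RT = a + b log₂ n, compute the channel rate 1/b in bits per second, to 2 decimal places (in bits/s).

7.53 bits/s

b = (711 − 290)/log₂ 9 = 421/3.1699 = 132.811 ms per bit = 0.13281 s/bit; the reciprocal is 7.530 bits/s.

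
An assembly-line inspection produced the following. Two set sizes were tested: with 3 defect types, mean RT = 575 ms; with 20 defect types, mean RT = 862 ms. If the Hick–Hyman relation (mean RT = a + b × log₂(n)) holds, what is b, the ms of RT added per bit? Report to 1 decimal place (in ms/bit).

104.9 ms/bit

b = (RT₂ − RT₁)/(log₂ n₂ − log₂ n₁) = (862 − 575)/(4.3219 − 1.5850) = 104.861 ms/bit.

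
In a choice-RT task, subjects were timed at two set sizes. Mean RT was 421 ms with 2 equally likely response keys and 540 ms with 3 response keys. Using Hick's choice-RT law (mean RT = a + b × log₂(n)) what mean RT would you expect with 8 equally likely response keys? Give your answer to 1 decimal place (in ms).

827.9 ms

With log₂ n on the abscissa the relation is linear; from the two conditions:
  b = (540 − 421) / (log₂ 3 − log₂ 2) = 119 / (1.5850 − 1) = 203.432 ms/bit
  a = 421 − 203.432 × 1 = 217.568 ms
Then RT(8) = 217.568 + 203.432 × log₂ 8 = 217.568 + 203.432 × 3 ≈ 827.864 ms.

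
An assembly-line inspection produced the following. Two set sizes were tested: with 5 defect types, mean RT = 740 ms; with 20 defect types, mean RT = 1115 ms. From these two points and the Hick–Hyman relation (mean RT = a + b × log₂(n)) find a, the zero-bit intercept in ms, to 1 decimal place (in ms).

The slope on a log₂ axis is (1115 − 740) / (4.3219 − 2.3219) = 187.500 ms/bit.
Intercept: a = 740 − 187.500·log₂(5) = 304.638 ms.

304.6 ms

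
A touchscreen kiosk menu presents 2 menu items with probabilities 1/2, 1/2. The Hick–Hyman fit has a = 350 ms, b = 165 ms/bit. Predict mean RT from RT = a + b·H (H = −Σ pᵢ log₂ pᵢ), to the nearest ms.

515 ms

H = −Σ pᵢ log₂ pᵢ = 0.5·1 + 0.5·1 = 1.000 bits.
RT = 350 + 165 × 1.000 = 515.00 ms.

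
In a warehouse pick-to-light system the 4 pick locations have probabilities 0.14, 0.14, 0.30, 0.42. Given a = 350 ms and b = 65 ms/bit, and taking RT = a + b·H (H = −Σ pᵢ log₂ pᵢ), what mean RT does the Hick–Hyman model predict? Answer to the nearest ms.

470 ms

Entropy contributions −pᵢ log₂ pᵢ: 0.3971, 0.3971, 0.5211, 0.5256; sum H = 1.8410 bits.
RT = a + bH = 350 + 65·1.8410 = 469.66 ms.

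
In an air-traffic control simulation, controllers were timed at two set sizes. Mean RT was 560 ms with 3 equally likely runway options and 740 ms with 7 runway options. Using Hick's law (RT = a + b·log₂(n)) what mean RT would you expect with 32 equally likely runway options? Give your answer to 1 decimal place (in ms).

With log₂ n on the abscissa the relation is linear; from the two conditions:
  b = (740 − 560) / (log₂ 7 − log₂ 3) = 180 / (2.8074 − 1.5850) = 147.252 ms/bit
  a = 560 − 147.252 × 1.5850 = 326.611 ms
Then RT(32) = 326.611 + 147.252 × log₂ 32 = 326.611 + 147.252 × 5 ≈ 1062.872 ms.

1062.9 ms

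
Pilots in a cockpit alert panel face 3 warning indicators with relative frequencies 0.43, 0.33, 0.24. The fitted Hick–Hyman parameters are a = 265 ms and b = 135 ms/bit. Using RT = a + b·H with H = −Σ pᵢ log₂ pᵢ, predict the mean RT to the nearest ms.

Entropy contributions −pᵢ log₂ pᵢ: 0.5236, 0.5278, 0.4941; sum H = 1.5455 bits.
RT = a + bH = 265 + 135·1.5455 = 473.65 ms.

474 ms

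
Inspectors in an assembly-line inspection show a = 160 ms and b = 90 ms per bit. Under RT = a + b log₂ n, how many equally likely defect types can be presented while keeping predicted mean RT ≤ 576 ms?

24

Set 160 + 90·log₂ n ≤ 576 → log₂ n ≤ (576 − 160)/90 = 4.6222.
So n ≤ 2^4.6222 = 24.628; the largest integer n is 24.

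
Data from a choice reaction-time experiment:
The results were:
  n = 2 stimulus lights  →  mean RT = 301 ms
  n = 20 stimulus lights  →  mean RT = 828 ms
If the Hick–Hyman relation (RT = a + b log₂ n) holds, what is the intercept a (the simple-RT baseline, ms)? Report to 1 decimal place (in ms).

b = (RT₂ − RT₁)/(log₂ n₂ − log₂ n₁) = (828 − 301)/(4.3219 − 1) = 158.643 ms/bit.
a = RT₁ − b·log₂ n₁ = 301 − 158.643 × 1 = 142.357 ms.

142.4 ms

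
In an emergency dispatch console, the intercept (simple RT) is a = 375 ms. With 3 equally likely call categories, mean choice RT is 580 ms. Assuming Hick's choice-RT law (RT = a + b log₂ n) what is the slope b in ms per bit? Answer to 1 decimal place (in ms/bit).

b = (580 − 375) / log₂(3) = 205 / 1.5850 = 129.341 ms/bit.

129.3 ms/bit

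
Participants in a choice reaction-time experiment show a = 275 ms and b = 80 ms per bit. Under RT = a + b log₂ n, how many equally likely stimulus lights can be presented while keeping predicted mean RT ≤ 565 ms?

12

Set 275 + 80·log₂ n ≤ 565 → log₂ n ≤ (565 − 275)/80 = 3.6250.
So n ≤ 2^3.6250 = 12.338; the largest integer n is 12.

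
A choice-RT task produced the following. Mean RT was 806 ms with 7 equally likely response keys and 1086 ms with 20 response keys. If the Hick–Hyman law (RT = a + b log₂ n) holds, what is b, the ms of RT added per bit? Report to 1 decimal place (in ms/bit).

Slope: b = (1086 − 806) / (log₂ 20 − log₂ 7) = 280/1.5146 = 184.871 ms/bit.

184.9 ms/bit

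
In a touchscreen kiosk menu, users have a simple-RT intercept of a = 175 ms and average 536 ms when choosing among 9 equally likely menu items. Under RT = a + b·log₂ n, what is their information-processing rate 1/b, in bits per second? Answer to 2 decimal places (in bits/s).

b = (536 − 175)/log₂ 9 = 361/3.1699 = 113.883 ms per bit = 0.11388 s/bit; the reciprocal is 8.781 bits/s.

8.78 bits/s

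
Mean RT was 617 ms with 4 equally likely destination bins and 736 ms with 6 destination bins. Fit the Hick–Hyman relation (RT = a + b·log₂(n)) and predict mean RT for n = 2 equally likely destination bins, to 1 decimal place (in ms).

With log₂ n on the abscissa the relation is linear; from the two conditions:
  b = (736 − 617) / (log₂ 6 − log₂ 4) = 119 / (2.5850 − 2) = 203.432 ms/bit
  a = 617 − 203.432 × 2 = 210.136 ms
Then RT(2) = 210.136 + 203.432 × log₂ 2 = 210.136 + 203.432 × 1 ≈ 413.568 ms.

413.6 ms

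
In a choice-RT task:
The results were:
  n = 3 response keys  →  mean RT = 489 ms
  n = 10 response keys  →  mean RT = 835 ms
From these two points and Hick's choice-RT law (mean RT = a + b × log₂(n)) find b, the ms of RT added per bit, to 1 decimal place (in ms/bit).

199.2 ms/bit

b = (RT₂ − RT₁)/(log₂ n₂ − log₂ n₁) = (835 − 489)/(3.3219 − 1.5850) = 199.198 ms/bit.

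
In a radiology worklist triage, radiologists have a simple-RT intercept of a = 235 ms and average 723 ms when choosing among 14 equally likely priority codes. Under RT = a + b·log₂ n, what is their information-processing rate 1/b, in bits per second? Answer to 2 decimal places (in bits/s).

b = (723 − 235)/log₂ 14 = 488/3.8074 = 128.173 ms per bit = 0.12817 s/bit; the reciprocal is 7.802 bits/s.

7.80 bits/s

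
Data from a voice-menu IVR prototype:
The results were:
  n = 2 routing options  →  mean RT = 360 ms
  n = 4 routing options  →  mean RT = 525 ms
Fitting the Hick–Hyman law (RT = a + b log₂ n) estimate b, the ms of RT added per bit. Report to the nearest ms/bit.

165 ms/bit

The slope on a log₂ axis is (525 − 360) / (2 − 1) = 165 ms/bit.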